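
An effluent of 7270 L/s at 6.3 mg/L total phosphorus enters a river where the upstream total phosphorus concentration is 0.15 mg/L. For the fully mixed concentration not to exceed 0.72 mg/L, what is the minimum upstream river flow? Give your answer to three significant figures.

71200 L/s

Set C_mix = 0.72: (Q·0.1500 + 7270·6.300) / (Q + 7270) = 0.72
→ Q = 7270·(6.300 − 0.72)/(0.72 − 0.1500) = 71170 L/s.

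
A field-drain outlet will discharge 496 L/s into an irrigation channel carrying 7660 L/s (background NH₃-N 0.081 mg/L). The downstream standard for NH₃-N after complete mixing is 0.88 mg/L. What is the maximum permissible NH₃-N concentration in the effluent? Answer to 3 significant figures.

13.2 mg/L

At the limit, (Qr·Cr + Qe·Cₑ)/(Qr + Qe) = 0.88:
Cₑ = (8156·0.88 − 7660·0.08100) / 496.0 = 13.22 mg/L.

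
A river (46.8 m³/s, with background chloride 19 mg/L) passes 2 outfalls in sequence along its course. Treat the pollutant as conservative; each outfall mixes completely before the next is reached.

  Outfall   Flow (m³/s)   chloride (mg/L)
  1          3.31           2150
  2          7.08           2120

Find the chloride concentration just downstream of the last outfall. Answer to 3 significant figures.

402 mg/L

After outfall 1: Q = 46.80 + 3.310 = 50.11 m³/s; C = (46.80·19.00 + 3.310·2150)/50.11 = 159.8 mg/L.
After outfall 2: Q = 50.11 + 7.080 = 57.19 m³/s; C = (50.11·159.8 + 7.080·2120)/57.19 = 402.4 mg/L.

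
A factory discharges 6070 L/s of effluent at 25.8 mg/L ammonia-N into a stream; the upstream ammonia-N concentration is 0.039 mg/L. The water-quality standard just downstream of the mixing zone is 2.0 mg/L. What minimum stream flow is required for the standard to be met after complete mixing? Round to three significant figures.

Set C_mix = 2.0: (Q·0.03900 + 6070·25.80) / (Q + 6070) = 2.0
→ Q = 6070·(25.80 − 2.0)/(2.0 − 0.03900) = 73670 L/s.

73700 L/s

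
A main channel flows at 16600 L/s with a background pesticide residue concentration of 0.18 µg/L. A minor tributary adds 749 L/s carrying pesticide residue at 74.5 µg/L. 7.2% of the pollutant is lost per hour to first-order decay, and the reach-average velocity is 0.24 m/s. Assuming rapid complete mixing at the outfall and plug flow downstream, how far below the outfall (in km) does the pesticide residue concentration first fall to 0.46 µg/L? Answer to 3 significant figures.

23.1 km

Mixed concentration C = ΣQC/ΣQ = (16600·0.1800 + 749.0·74.50) / 17350 = 58790/17350 = 3.389 µg/L.
7.2%/h lost → k = −ln(1 − 0.072) = 0.07472 h⁻¹.
Set 3.389·exp(−k·t) = 0.46 → t = ln(3.389/0.46)/k = 96210 s = 26.72 h.
Distance = v·t = 0.24·96210 = 23090 m = 23.09 km.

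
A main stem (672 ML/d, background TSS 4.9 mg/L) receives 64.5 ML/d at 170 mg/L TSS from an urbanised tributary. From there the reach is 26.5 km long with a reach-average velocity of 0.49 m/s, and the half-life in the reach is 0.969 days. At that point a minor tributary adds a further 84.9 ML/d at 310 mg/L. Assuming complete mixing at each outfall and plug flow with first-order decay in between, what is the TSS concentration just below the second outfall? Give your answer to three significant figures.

After mixing, C = (672.0·4.900 + 64.50·170.0) / 736.5 = 14260/736.5 = 19.36 mg/L; combined flow 736.5 ML/d.
Travel time t = 26.5·1000 / 0.49 = 54080 s = 15.02 h.
Half-life 0.969 d → k = ln 2 / 0.969 = 0.7153 d⁻¹.
Decay over the reach: 19.36·exp(−kt) = 19.36·0.6391 = 12.37 mg/L.
Second outfall: C = (736.5·12.37 + 84.90·310.0)/821.4 = 43.13 mg/L.

43.1 mg/L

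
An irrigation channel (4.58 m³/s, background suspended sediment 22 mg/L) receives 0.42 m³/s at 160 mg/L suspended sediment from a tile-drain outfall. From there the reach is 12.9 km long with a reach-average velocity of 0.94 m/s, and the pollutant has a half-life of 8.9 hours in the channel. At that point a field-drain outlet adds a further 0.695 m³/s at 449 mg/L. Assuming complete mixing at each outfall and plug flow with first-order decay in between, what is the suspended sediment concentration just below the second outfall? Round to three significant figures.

76.7 mg/L

After mixing, C = (4.580·22.00 + 0.4200·160.0) / 5.000 = 168.0/5.000 = 33.59 mg/L; combined flow 5.000 m³/s.
Travel time t = 12.9·1000 / 0.94 = 13720 s = 3.812 h.
Half-life 8.9 h → k = ln 2 / 8.9 = 0.07788 h⁻¹ = 1.869 d⁻¹.
Decay over the reach: 33.59·exp(−kt) = 33.59·0.7431 = 24.96 mg/L.
Second outfall: C = (5.000·24.96 + 0.6950·449.0)/5.695 = 76.71 mg/L.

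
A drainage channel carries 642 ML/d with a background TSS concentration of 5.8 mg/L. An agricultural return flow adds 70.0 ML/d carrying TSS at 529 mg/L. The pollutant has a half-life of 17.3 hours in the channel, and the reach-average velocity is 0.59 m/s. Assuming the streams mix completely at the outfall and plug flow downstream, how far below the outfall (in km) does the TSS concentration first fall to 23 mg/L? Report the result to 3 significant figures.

48.3 km

Conservation of mass: C = (642.0·5.800 + 70.00·529.0) / 712.0 = 40750/712.0 = 57.24 mg/L.
Half-life 17.3 h → k = ln 2 / 17.3 = 0.04007 h⁻¹ = 0.9616 d⁻¹.
Set 57.24·exp(−k·t) = 23 → t = ln(57.24/23)/k = 81920 s = 22.76 h.
Distance = v·t = 0.59·81920 = 48330 m = 48.33 km.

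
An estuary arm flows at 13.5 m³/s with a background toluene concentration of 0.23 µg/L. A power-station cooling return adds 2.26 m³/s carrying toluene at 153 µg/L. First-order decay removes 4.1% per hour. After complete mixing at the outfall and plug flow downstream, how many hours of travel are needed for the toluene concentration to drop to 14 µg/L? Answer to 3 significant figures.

10.9 h

After mixing, C = (13.50·0.2300 + 2.260·153.0) / 15.76 = 348.9/15.76 = 22.14 µg/L.
4.1%/h lost → k = −ln(1 − 0.041) = 0.04186 h⁻¹.
22.14·exp(−k·t) = 14 → t = ln(22.14/14)/k = 39400 s = 10.95 h.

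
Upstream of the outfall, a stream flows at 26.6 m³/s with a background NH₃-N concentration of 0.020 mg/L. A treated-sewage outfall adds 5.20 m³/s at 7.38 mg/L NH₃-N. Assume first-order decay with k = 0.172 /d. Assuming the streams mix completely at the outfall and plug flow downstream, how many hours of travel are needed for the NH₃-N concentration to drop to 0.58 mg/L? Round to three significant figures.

104 h

Flow-weighted average: C = (26.60·0.02000 + 5.200·7.380) / 31.80 = 38.91/31.80 = 1.224 mg/L.
1.224·exp(−k·t) = 0.58 → t = ln(1.224/0.58)/k = 375000 s = 104.2 h.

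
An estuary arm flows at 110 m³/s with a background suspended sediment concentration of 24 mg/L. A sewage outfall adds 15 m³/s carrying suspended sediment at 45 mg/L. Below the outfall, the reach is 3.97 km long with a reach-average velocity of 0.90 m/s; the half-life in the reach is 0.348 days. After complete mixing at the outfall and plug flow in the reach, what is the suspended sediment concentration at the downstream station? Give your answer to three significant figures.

24.0 mg/L

After mixing, C = (110.0·24.00 + 15.00·45.00) / 125.0 = 3315/125.0 = 26.52 mg/L.
Travel time t = 3.97·1000 / 0.90 = 4411 s = 1.225 h.
Half-life 0.348 d → k = ln 2 / 0.348 = 1.992 d⁻¹.
Applying C = C₀e^(−kt): 26.52 × 0.9033 = 23.96 mg/L.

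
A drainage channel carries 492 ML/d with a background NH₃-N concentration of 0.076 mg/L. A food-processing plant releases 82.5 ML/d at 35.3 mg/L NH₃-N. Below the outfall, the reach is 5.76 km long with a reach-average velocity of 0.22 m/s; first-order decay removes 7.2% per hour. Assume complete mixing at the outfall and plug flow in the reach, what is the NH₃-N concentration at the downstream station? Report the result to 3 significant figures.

2.98 mg/L

Flow-weighted average: C = (492.0·0.07600 + 82.50·35.30) / 574.5 = 2950/574.5 = 5.134 mg/L.
Travel time t = 5.76·1000 / 0.22 = 26180 s = 7.273 h.
7.2%/h lost → k = −ln(1 − 0.072) = 0.07472 h⁻¹.
Decay over the reach: 5.134·exp(−kt) = 5.134·0.5807 = 2.982 mg/L.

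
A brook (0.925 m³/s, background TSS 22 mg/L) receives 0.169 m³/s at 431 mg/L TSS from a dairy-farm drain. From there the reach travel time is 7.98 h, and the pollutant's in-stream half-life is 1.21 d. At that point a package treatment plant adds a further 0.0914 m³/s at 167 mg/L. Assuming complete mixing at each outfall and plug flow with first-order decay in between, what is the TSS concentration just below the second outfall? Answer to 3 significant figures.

After mixing, C = (0.9250·22.00 + 0.1690·431.0) / 1.094 = 93.19/1.094 = 85.18 mg/L; combined flow 1.094 m³/s.
Half-life 1.21 d → k = ln 2 / 1.21 = 0.5728 d⁻¹.
After decay, C = 85.18 × e^(−kt) = 85.18 × 0.8266 = 70.41 mg/L.
At the second outfall, C = (1.094·70.41 + 0.09140·167.0) / (1.094 + 0.09140) = 77.86 mg/L.

77.9 mg/L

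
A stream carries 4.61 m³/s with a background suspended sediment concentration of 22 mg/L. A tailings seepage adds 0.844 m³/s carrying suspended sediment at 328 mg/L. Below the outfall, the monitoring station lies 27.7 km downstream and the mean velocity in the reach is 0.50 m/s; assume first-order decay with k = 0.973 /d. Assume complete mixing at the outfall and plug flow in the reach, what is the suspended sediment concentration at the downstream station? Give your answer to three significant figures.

Flow-weighted average: C = (4.610·22.00 + 0.8440·328.0) / 5.454 = 378.3/5.454 = 69.35 mg/L.
Travel time t = 27.7·1000 / 0.50 = 55400 s = 15.39 h.
Applying C = C₀e^(−kt): 69.35 × 0.5359 = 37.16 mg/L.

37.2 mg/L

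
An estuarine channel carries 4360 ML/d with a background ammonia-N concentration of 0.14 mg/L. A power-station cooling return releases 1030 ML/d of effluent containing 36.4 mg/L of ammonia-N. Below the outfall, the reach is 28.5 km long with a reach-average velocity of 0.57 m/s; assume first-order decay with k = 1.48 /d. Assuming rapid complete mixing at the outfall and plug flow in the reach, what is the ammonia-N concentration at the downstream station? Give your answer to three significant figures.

3.00 mg/L

Flow-weighted average: C = (4360·0.1400 + 1030·36.40) / 5390 = 38100/5390 = 7.069 mg/L.
Travel time t = 28.5·1000 / 0.57 = 50000 s = 13.89 h.
After decay, C = 7.069 × e^(−kt) = 7.069 × 0.4247 = 3.002 mg/L.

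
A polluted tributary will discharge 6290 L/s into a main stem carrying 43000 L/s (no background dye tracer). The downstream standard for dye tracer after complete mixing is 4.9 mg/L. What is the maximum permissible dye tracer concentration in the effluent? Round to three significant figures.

At the limit, (Qr·Cr + Qe·Cₑ)/(Qr + Qe) = 4.9:
Cₑ = (49290·4.9 − 43000·0) / 6290 = 38.40 mg/L.

38.4 mg/L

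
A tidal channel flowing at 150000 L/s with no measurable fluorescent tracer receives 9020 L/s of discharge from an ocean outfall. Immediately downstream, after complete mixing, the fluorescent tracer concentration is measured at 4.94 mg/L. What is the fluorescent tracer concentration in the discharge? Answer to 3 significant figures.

87.1 mg/L

Mass balance: 150000·0 + 9020·Cₑ = 159000·4.940
→ Cₑ = (159000·4.940 − 150000·0) / 9020 = 87.09 mg/L.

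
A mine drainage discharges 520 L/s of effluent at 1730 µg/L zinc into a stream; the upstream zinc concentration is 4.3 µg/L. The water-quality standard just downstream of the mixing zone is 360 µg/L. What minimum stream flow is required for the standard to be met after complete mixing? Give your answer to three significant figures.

Set C_mix = 360: (Q·4.300 + 520.0·1730) / (Q + 520.0) = 360
→ Q = 520.0·(1730 − 360)/(360 − 4.300) = 2003 L/s.

2000 L/s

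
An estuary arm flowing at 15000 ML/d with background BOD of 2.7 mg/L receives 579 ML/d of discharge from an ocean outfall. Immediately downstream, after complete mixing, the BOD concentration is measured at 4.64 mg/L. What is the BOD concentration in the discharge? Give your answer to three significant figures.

54.9 mg/L

Mass balance: 15000·2.700 + 579.0·Cₑ = 15580·4.640
→ Cₑ = (15580·4.640 − 15000·2.700) / 579.0 = 54.90 mg/L.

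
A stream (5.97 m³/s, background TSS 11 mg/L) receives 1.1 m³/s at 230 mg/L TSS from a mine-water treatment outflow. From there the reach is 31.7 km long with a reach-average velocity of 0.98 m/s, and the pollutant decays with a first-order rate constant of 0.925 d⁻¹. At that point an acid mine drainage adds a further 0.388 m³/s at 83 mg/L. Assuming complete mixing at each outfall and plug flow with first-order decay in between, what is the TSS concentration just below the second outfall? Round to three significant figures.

Mass balance: C = (5.970·11.00 + 1.100·230.0) / 7.070 = 318.7/7.070 = 45.07 mg/L; combined flow 7.070 m³/s.
Travel time t = 31.7·1000 / 0.98 = 32350 s = 8.985 h.
Applying C = C₀e^(−kt): 45.07 × 0.7073 = 31.88 mg/L.
At the second outfall, C = (7.070·31.88 + 0.3880·83.00) / (7.070 + 0.3880) = 34.54 mg/L.

34.5 mg/L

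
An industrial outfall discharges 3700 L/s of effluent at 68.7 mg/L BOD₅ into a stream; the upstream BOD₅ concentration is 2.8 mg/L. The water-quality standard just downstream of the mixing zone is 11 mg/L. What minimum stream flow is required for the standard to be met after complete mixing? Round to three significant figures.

26000 L/s

Set C_mix = 11: (Q·2.800 + 3700·68.70) / (Q + 3700) = 11
→ Q = 3700·(68.70 − 11)/(11 − 2.800) = 26040 L/s.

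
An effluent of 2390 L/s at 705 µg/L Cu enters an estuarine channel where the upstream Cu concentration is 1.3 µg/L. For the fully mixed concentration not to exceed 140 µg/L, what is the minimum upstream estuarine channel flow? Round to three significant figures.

9740 L/s

Set C_mix = 140: (Q·1.300 + 2390·705.0) / (Q + 2390) = 140
→ Q = 2390·(705.0 − 140)/(140 − 1.300) = 9736 L/s.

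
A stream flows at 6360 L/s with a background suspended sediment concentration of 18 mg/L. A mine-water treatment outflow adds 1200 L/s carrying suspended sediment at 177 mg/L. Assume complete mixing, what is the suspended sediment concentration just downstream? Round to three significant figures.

43.2 mg/L

Mixed concentration C = ΣQC/ΣQ = (6360·18.00 + 1200·177.0) / 7560 = 326900/7560 = 43.24 mg/L.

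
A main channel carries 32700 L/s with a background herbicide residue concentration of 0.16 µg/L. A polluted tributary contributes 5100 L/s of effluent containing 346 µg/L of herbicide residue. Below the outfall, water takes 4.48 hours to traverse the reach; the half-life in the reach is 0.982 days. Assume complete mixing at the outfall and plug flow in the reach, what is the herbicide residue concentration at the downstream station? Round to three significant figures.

Conservation of mass: C = (32700·0.1600 + 5100·346.0) / 37800 = 1770000/37800 = 46.82 µg/L.
Half-life 0.982 d → k = ln 2 / 0.982 = 0.7059 d⁻¹.
After decay, C = 46.82 × e^(−kt) = 46.82 × 0.8766 = 41.04 µg/L.

41.0 µg/L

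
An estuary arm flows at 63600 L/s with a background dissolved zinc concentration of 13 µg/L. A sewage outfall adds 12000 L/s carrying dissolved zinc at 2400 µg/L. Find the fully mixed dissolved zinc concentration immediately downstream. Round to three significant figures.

Mass balance: C = (63600·13.00 + 12000·2400) / 75600 = 29630000/75600 = 391.9 µg/L.

392 µg/L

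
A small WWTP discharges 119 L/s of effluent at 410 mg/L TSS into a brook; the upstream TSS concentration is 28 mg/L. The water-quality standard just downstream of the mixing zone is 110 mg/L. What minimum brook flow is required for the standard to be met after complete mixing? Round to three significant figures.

Set C_mix = 110: (Q·28.00 + 119.0·410.0) / (Q + 119.0) = 110
→ Q = 119.0·(410.0 − 110)/(110 − 28.00) = 435.4 L/s.

435 L/s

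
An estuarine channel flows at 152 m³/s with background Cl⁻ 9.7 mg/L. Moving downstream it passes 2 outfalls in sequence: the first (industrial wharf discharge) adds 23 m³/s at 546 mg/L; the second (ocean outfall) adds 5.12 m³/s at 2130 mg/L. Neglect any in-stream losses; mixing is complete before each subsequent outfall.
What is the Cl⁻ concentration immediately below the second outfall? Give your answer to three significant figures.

After outfall 1: Q = 152.0 + 23.00 = 175.0 m³/s; C = (152.0·9.700 + 23.00·546.0)/175.0 = 80.19 mg/L.
After outfall 2: Q = 175.0 + 5.120 = 180.1 m³/s; C = (175.0·80.19 + 5.120·2130)/180.1 = 138.5 mg/L.

138 mg/L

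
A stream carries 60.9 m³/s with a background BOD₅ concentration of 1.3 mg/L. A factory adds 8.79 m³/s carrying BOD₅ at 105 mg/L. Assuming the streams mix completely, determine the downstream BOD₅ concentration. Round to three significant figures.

14.4 mg/L

Mixed concentration C = ΣQC/ΣQ = (60.90·1.300 + 8.790·105.0) / 69.69 = 1002/69.69 = 14.38 mg/L.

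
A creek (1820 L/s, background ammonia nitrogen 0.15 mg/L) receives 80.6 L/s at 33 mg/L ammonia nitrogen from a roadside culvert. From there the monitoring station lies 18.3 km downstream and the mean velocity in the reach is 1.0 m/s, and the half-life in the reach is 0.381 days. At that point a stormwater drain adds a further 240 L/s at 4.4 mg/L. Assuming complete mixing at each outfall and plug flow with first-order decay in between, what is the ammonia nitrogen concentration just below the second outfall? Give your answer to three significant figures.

1.43 mg/L

Mixed concentration C = ΣQC/ΣQ = (1820·0.1500 + 80.60·33.00) / 1901 = 2933/1901 = 1.543 mg/L; combined flow 1901 L/s.
Travel time t = 18.3·1000 / 1.0 = 18300 s = 5.083 h.
Half-life 0.381 d → k = ln 2 / 0.381 = 1.819 d⁻¹.
First-order decay: C = 1.543·exp(−k·t) = 1.543·0.6802 = 1.050 mg/L.
At the second outfall, C = (1901·1.050 + 240.0·4.400) / (1901 + 240.0) = 1.425 mg/L.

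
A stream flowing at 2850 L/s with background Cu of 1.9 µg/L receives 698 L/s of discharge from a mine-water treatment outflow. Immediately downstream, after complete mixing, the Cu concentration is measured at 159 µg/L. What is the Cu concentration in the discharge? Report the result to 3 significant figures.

Mass balance: 2850·1.900 + 698.0·Cₑ = 3548·159.0
→ Cₑ = (3548·159.0 − 2850·1.900) / 698.0 = 800.5 µg/L.

800 µg/L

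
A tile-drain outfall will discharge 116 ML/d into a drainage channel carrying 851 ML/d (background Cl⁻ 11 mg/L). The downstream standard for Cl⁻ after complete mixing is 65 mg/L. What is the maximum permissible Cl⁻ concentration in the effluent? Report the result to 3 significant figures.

461 mg/L

At the limit, (Qr·Cr + Qe·Cₑ)/(Qr + Qe) = 65:
Cₑ = (967.0·65 − 851.0·11.00) / 116.0 = 461.2 mg/L.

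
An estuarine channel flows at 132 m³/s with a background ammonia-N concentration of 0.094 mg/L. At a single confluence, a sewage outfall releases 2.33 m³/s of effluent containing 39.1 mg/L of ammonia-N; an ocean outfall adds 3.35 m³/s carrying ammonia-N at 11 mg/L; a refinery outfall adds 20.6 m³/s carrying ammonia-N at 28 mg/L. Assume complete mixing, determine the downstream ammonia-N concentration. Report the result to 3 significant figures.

4.53 mg/L

After mixing, C = (132.0·0.09400 + 2.330·39.10 + 3.350·11.00 + 20.60·28.00) / 158.3 = 717.2/158.3 = 4.531 mg/L.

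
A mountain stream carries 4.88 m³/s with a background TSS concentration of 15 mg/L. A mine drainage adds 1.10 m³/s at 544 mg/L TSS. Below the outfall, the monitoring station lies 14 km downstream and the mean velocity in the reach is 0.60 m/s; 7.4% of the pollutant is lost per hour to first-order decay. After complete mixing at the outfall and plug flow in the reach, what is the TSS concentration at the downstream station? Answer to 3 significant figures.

Conservation of mass: C = (4.880·15.00 + 1.100·544.0) / 5.980 = 671.6/5.980 = 112.3 mg/L.
Travel time t = 14·1000 / 0.60 = 23330 s = 6.481 h.
7.4%/h lost → k = −ln(1 − 0.074) = 0.07688 h⁻¹.
First-order decay: C = 112.3·exp(−k·t) = 112.3·0.6076 = 68.23 mg/L.

68.2 mg/L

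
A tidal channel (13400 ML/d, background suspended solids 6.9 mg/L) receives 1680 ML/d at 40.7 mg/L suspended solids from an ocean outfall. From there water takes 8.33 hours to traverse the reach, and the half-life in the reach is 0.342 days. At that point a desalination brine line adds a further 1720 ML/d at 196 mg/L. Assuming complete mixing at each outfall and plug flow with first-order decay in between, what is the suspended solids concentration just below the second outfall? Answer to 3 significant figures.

24.8 mg/L

After mixing, C = (13400·6.900 + 1680·40.70) / 15080 = 160800/15080 = 10.67 mg/L; combined flow 15080 ML/d.
Half-life 0.342 d → k = ln 2 / 0.342 = 2.027 d⁻¹.
Decay over the reach: 10.67·exp(−kt) = 10.67·0.4949 = 5.278 mg/L.
Second outfall: C = (15080·5.278 + 1720·196.0)/16800 = 24.80 mg/L.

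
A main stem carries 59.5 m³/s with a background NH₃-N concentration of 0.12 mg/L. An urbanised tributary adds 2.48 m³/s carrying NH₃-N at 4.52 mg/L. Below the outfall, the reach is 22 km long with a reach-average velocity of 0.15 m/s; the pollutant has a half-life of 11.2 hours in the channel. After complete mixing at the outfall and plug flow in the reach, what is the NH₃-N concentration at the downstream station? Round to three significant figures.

0.0238 mg/L

Flow-weighted average: C = (59.50·0.1200 + 2.480·4.520) / 61.98 = 18.35/61.98 = 0.2961 mg/L.
Travel time t = 22·1000 / 0.15 = 146700 s = 40.74 h.
Half-life 11.2 h → k = ln 2 / 11.2 = 0.06189 h⁻¹ = 1.485 d⁻¹.
Applying C = C₀e^(−kt): 0.2961 × 0.08035 = 0.02379 mg/L.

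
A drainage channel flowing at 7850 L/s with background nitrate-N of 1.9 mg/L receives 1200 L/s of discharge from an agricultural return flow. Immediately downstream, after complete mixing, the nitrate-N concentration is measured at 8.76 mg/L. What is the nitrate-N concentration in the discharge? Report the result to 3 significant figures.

Mass balance: 7850·1.900 + 1200·Cₑ = 9050·8.760
→ Cₑ = (9050·8.760 − 7850·1.900) / 1200 = 53.64 mg/L.

53.6 mg/L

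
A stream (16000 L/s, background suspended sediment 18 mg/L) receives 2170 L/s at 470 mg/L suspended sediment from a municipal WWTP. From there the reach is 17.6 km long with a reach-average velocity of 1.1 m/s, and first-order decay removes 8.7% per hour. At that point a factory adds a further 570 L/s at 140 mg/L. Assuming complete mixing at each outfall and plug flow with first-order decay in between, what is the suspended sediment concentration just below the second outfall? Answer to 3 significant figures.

50.8 mg/L

Conservation of mass: C = (16000·18.00 + 2170·470.0) / 18170 = 1308000/18170 = 71.98 mg/L; combined flow 18170 L/s.
Travel time t = 17.6·1000 / 1.1 = 16000 s = 4.444 h.
8.7%/h lost → k = −ln(1 − 0.087) = 0.09102 h⁻¹.
First-order decay: C = 71.98·exp(−k·t) = 71.98·0.6673 = 48.03 mg/L.
Second outfall: C = (18170·48.03 + 570.0·140.0)/18740 = 50.83 mg/L.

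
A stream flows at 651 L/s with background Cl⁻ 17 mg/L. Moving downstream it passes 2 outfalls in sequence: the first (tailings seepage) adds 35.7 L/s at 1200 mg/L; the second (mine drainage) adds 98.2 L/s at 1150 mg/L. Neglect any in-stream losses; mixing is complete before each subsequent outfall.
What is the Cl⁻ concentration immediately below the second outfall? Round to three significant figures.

Below outfall 1: Q → 686.7 L/s, C = (651.0·17.00 + 35.70·1200)/686.7 = 78.50 mg/L.
Below outfall 2: Q → 784.9 L/s, C = (686.7·78.50 + 98.20·1150)/784.9 = 212.6 mg/L.

213 mg/L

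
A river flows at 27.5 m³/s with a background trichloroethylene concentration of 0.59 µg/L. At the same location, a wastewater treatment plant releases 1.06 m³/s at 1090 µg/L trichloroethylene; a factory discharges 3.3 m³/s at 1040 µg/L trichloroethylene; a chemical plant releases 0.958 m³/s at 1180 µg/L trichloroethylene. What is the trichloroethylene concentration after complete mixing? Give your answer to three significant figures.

Conservation of mass: C = (27.50·0.5900 + 1.060·1090 + 3.300·1040 + 0.9580·1180) / 32.82 = 5734/32.82 = 174.7 µg/L.

175 µg/L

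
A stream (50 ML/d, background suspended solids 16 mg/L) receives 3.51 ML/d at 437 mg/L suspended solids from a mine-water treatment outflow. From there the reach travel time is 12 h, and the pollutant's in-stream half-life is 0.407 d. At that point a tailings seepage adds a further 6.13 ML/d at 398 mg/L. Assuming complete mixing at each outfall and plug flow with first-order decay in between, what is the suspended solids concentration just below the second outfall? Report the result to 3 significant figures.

57.6 mg/L

Mixed concentration C = ΣQC/ΣQ = (50.00·16.00 + 3.510·437.0) / 53.51 = 2334/53.51 = 43.62 mg/L; combined flow 53.51 ML/d.
Half-life 0.407 d → k = ln 2 / 0.407 = 1.703 d⁻¹.
Decay over the reach: 43.62·exp(−kt) = 43.62·0.4268 = 18.61 mg/L.
Second outfall: C = (53.51·18.61 + 6.130·398.0)/59.64 = 57.61 mg/L.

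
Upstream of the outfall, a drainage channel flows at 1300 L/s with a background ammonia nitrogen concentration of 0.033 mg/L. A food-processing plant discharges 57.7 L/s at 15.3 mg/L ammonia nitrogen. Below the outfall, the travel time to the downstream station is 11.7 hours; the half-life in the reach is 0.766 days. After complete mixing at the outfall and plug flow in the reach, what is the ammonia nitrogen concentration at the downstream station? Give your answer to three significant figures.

0.439 mg/L

Mixed concentration C = ΣQC/ΣQ = (1300·0.03300 + 57.70·15.30) / 1358 = 925.7/1358 = 0.6818 mg/L.
Half-life 0.766 d → k = ln 2 / 0.766 = 0.9049 d⁻¹.
Decay over the reach: 0.6818·exp(−kt) = 0.6818·0.6433 = 0.4386 mg/L.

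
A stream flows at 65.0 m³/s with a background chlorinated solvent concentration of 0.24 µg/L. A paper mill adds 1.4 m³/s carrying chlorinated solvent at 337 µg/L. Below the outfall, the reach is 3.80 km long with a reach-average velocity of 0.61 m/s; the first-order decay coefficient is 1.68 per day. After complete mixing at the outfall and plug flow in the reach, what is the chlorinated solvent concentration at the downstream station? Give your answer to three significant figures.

After mixing, C = (65.00·0.2400 + 1.400·337.0) / 66.40 = 487.4/66.40 = 7.340 µg/L.
Travel time t = 3.80·1000 / 0.61 = 6230 s = 1.730 h.
Decay over the reach: 7.340·exp(−kt) = 7.340·0.8859 = 6.503 µg/L.

6.50 µg/L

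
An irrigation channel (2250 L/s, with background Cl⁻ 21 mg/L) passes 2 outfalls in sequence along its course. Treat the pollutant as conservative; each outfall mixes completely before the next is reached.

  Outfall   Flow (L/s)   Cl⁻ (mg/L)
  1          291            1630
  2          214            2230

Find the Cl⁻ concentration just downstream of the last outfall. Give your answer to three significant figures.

Below outfall 1: Q → 2541 L/s, C = (2250·21.00 + 291.0·1630)/2541 = 205.3 mg/L.
Below outfall 2: Q → 2755 L/s, C = (2541·205.3 + 214.0·2230)/2755 = 362.5 mg/L.

363 mg/L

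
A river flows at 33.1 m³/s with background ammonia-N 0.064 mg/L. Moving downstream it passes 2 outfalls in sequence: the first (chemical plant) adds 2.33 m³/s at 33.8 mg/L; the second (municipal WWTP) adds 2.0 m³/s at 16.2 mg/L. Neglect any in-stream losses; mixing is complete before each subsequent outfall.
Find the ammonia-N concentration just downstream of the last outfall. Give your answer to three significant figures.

After outfall 1: Q = 33.10 + 2.330 = 35.43 m³/s; C = (33.10·0.06400 + 2.330·33.80)/35.43 = 2.283 mg/L.
After outfall 2: Q = 35.43 + 2.000 = 37.43 m³/s; C = (35.43·2.283 + 2.000·16.20)/37.43 = 3.026 mg/L.

3.03 mg/L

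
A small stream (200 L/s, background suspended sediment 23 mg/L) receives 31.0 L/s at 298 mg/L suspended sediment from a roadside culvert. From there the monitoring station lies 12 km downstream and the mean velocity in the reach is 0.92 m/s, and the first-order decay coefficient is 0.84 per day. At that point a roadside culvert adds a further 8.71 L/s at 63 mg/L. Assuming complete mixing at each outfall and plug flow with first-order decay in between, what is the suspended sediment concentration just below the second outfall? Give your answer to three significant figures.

53.1 mg/L

Conservation of mass: C = (200.0·23.00 + 31.00·298.0) / 231.0 = 13840/231.0 = 59.90 mg/L; combined flow 231.0 L/s.
Travel time t = 12·1000 / 0.92 = 13040 s = 3.623 h.
After decay, C = 59.90 × e^(−kt) = 59.90 × 0.8809 = 52.77 mg/L.
At the second outfall, C = (231.0·52.77 + 8.710·63.00) / (231.0 + 8.710) = 53.14 mg/L.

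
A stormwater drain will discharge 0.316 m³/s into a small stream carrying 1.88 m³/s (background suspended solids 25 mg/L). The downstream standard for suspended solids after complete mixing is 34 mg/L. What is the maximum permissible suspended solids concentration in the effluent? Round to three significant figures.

At the limit, (Qr·Cr + Qe·Cₑ)/(Qr + Qe) = 34:
Cₑ = (2.196·34 − 1.880·25.00) / 0.3160 = 87.54 mg/L.

87.5 mg/L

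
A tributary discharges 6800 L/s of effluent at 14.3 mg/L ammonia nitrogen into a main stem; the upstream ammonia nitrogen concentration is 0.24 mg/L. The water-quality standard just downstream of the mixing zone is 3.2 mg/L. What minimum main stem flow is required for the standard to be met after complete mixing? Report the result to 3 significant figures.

25500 L/s

Set C_mix = 3.2: (Q·0.2400 + 6800·14.30) / (Q + 6800) = 3.2
→ Q = 6800·(14.30 − 3.2)/(3.2 − 0.2400) = 25500 L/s.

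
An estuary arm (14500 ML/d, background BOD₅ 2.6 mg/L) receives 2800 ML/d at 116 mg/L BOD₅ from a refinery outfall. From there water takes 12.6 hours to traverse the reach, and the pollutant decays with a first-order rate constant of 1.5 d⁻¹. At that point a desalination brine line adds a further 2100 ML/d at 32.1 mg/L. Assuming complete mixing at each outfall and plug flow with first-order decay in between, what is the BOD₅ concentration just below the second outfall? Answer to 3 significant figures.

Mixed concentration C = ΣQC/ΣQ = (14500·2.600 + 2800·116.0) / 17300 = 362500/17300 = 20.95 mg/L; combined flow 17300 ML/d.
Applying C = C₀e^(−kt): 20.95 × 0.4550 = 9.534 mg/L.
Second outfall: C = (17300·9.534 + 2100·32.10)/19400 = 11.98 mg/L.

12.0 mg/L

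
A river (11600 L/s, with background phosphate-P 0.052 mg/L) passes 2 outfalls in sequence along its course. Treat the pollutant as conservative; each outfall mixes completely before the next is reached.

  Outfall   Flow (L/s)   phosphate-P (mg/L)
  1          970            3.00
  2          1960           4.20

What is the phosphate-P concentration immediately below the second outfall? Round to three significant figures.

Outfall 1: combined Q = 12570 L/s; C = (11600·0.05200 + 970.0·3.000)/12570 = 0.2795 mg/L.
Outfall 2: combined Q = 14530 L/s; C = (12570·0.2795 + 1960·4.200)/14530 = 0.8083 mg/L.

0.808 mg/L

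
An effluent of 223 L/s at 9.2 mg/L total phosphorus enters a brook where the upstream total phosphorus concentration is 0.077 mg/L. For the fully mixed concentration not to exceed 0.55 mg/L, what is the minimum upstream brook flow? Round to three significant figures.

4080 L/s

Set C_mix = 0.55: (Q·0.07700 + 223.0·9.200) / (Q + 223.0) = 0.55
→ Q = 223.0·(9.200 − 0.55)/(0.55 − 0.07700) = 4078 L/s.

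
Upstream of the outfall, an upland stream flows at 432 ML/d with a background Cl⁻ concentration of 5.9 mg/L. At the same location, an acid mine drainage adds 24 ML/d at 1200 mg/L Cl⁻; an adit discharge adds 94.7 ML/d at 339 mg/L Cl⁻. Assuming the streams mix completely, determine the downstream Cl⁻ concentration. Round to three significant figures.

Mass balance: C = (432.0·5.900 + 24.00·1200 + 94.70·339.0) / 550.7 = 63450/550.7 = 115.2 mg/L.

115 mg/L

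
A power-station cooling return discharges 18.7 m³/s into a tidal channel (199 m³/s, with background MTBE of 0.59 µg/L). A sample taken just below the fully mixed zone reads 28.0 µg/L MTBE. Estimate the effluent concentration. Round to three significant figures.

320 µg/L

Mass balance: 199.0·0.5900 + 18.70·Cₑ = 217.7·28.00
→ Cₑ = (217.7·28.00 − 199.0·0.5900) / 18.70 = 319.7 µg/L.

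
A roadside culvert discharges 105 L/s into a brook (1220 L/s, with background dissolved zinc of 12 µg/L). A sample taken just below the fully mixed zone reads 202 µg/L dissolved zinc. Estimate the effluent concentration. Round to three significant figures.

Mass balance: 1220·12.00 + 105.0·Cₑ = 1325·202.0
→ Cₑ = (1325·202.0 − 1220·12.00) / 105.0 = 2410 µg/L.

2410 µg/L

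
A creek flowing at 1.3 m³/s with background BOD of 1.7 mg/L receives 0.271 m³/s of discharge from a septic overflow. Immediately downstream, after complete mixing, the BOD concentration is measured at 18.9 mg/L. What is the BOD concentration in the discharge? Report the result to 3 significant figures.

Mass balance: 1.300·1.700 + 0.2710·Cₑ = 1.571·18.90
→ Cₑ = (1.571·18.90 − 1.300·1.700) / 0.2710 = 101.4 mg/L.

101 mg/L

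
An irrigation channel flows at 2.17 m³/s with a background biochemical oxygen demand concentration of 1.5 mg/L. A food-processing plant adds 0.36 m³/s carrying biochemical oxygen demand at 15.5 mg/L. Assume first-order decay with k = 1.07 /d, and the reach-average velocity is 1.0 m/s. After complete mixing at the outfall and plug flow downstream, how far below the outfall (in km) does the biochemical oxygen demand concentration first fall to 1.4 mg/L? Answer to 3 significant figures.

Conservation of mass: C = (2.170·1.500 + 0.3600·15.50) / 2.530 = 8.835/2.530 = 3.492 mg/L.
Set 3.492·exp(−k·t) = 1.4 → t = ln(3.492/1.4)/k = 73810 s = 20.50 h.
Distance = v·t = 1.0·73810 = 73810 m = 73.81 km.

73.8 km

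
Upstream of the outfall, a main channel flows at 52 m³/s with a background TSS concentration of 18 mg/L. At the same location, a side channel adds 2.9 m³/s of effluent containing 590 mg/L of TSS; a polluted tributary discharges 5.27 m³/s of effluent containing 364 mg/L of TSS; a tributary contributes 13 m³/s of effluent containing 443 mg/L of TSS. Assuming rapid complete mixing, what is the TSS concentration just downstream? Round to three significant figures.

141 mg/L

Mass balance: C = (52.00·18.00 + 2.900·590.0 + 5.270·364.0 + 13.00·443.0) / 73.17 = 10320/73.17 = 141.1 mg/L.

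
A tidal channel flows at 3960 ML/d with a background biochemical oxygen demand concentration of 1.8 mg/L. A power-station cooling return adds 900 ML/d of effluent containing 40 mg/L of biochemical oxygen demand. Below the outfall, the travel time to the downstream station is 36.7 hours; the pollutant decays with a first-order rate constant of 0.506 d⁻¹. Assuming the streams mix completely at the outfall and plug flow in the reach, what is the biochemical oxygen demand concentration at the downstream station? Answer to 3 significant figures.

Mixed concentration C = ΣQC/ΣQ = (3960·1.800 + 900.0·40.00) / 4860 = 43130/4860 = 8.874 mg/L.
After decay, C = 8.874 × e^(−kt) = 8.874 × 0.4613 = 4.093 mg/L.

4.09 mg/L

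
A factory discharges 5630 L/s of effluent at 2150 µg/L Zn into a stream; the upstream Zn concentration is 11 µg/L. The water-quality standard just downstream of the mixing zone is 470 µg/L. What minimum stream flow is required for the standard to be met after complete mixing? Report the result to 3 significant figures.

20600 L/s

Set C_mix = 470: (Q·11.00 + 5630·2150) / (Q + 5630) = 470
→ Q = 5630·(2150 − 470)/(470 − 11.00) = 20610 L/s.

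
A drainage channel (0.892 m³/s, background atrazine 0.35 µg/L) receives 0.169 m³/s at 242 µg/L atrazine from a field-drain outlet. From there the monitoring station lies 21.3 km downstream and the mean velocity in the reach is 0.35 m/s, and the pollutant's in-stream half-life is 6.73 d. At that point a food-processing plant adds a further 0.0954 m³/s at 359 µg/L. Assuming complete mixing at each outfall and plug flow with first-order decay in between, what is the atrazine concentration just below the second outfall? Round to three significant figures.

Mixed concentration C = ΣQC/ΣQ = (0.8920·0.3500 + 0.1690·242.0) / 1.061 = 41.21/1.061 = 38.84 µg/L; combined flow 1.061 m³/s.
Travel time t = 21.3·1000 / 0.35 = 60860 s = 16.90 h.
Half-life 6.73 d → k = ln 2 / 6.73 = 0.1030 d⁻¹.
Decay over the reach: 38.84·exp(−kt) = 38.84·0.9300 = 36.12 µg/L.
At the second outfall, C = (1.061·36.12 + 0.09540·359.0) / (1.061 + 0.09540) = 62.76 µg/L.

62.8 µg/L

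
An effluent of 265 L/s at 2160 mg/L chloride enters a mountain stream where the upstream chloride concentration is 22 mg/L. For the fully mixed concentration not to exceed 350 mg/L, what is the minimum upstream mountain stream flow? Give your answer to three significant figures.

1460 L/s

Set C_mix = 350: (Q·22.00 + 265.0·2160) / (Q + 265.0) = 350
→ Q = 265.0·(2160 − 350)/(350 − 22.00) = 1462 L/s.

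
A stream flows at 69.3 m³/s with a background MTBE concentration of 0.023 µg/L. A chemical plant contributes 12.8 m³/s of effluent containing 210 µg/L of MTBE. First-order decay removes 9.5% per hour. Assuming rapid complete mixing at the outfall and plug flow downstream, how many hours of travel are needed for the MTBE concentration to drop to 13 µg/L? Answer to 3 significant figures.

9.26 h

Conservation of mass: C = (69.30·0.02300 + 12.80·210.0) / 82.10 = 2690/82.10 = 32.76 µg/L.
9.5%/h lost → k = −ln(1 − 0.095) = 0.09982 h⁻¹.
32.76·exp(−k·t) = 13 → t = ln(32.76/13)/k = 33330 s = 9.259 h.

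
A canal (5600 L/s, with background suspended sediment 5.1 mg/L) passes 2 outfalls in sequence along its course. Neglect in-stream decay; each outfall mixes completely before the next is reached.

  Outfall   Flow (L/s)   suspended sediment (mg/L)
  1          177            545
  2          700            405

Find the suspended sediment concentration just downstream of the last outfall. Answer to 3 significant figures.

63.1 mg/L

After outfall 1: Q = 5600 + 177.0 = 5777 L/s; C = (5600·5.100 + 177.0·545.0)/5777 = 21.64 mg/L.
After outfall 2: Q = 5777 + 700.0 = 6477 L/s; C = (5777·21.64 + 700.0·405.0)/6477 = 63.07 mg/L.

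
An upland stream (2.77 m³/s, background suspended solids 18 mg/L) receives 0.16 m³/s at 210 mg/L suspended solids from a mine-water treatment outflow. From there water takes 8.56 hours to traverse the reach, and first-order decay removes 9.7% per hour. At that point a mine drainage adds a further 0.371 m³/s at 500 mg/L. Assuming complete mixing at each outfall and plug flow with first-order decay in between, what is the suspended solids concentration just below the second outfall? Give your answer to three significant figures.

Mass balance: C = (2.770·18.00 + 0.1600·210.0) / 2.930 = 83.46/2.930 = 28.48 mg/L; combined flow 2.930 m³/s.
9.7%/h lost → k = −ln(1 − 0.097) = 0.1020 h⁻¹.
First-order decay: C = 28.48·exp(−k·t) = 28.48·0.4175 = 11.89 mg/L.
At the second outfall, C = (2.930·11.89 + 0.3710·500.0) / (2.930 + 0.3710) = 66.75 mg/L.

66.8 mg/L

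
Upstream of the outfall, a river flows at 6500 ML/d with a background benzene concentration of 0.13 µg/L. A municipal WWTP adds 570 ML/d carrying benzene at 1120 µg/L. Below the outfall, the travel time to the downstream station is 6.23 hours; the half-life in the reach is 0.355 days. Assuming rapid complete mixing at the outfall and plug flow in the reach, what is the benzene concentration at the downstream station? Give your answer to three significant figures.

Conservation of mass: C = (6500·0.1300 + 570.0·1120) / 7070 = 639200/7070 = 90.42 µg/L.
Half-life 0.355 d → k = ln 2 / 0.355 = 1.953 d⁻¹.
First-order decay: C = 90.42·exp(−k·t) = 90.42·0.6024 = 54.47 µg/L.

54.5 µg/L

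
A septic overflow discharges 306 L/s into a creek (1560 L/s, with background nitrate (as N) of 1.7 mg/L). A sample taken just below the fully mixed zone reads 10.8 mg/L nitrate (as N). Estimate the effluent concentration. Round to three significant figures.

57.2 mg/L

Mass balance: 1560·1.700 + 306.0·Cₑ = 1866·10.80
→ Cₑ = (1866·10.80 − 1560·1.700) / 306.0 = 57.19 mg/L.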